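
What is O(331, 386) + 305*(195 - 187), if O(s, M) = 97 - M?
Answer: 2151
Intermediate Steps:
O(331, 386) + 305*(195 - 187) = (97 - 1*386) + 305*(195 - 187) = (97 - 386) + 305*8 = -289 + 2440 = 2151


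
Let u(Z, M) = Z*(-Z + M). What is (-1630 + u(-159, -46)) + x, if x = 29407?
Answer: 9810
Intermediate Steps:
u(Z, M) = Z*(M - Z)
(-1630 + u(-159, -46)) + x = (-1630 - 159*(-46 - 1*(-159))) + 29407 = (-1630 - 159*(-46 + 159)) + 29407 = (-1630 - 159*113) + 29407 = (-1630 - 17967) + 29407 = -19597 + 29407 = 9810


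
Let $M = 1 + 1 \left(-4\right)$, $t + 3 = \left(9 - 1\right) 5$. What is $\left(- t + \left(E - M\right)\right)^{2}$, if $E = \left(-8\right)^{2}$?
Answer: $900$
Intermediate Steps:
$t = 37$ ($t = -3 + \left(9 - 1\right) 5 = -3 + 8 \cdot 5 = -3 + 40 = 37$)
$E = 64$
$M = -3$ ($M = 1 - 4 = -3$)
$\left(- t + \left(E - M\right)\right)^{2} = \left(\left(-1\right) 37 + \left(64 - -3\right)\right)^{2} = \left(-37 + \left(64 + 3\right)\right)^{2} = \left(-37 + 67\right)^{2} = 30^{2} = 900$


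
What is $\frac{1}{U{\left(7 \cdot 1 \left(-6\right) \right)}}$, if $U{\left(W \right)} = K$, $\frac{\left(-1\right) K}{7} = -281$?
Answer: $\frac{1}{1967} \approx 0.00050839$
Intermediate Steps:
$K = 1967$ ($K = \left(-7\right) \left(-281\right) = 1967$)
$U{\left(W \right)} = 1967$
$\frac{1}{U{\left(7 \cdot 1 \left(-6\right) \right)}} = \frac{1}{1967}$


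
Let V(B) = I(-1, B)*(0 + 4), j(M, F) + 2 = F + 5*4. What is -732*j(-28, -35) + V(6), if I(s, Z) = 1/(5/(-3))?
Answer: 62208/5 ≈ 12442.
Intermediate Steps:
I(s, Z) = -⅗ (I(s, Z) = 1/(5*(-⅓)) = 1/(-5/3) = -⅗)
j(M, F) = 18 + F (j(M, F) = -2 + (F + 5*4) = -2 + (F + 20) = -2 + (20 + F) = 18 + F)
V(B) = -12/5 (V(B) = -3*(0 + 4)/5 = -⅗*4 = -12/5)
-732*j(-28, -35) + V(6) = -732*(18 - 35) - 12/5 = -732*(-17) - 12/5 = 12444 - 12/5 = 62208/5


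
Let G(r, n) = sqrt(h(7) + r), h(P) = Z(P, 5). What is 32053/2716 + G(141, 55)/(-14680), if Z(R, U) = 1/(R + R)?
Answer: 4579/388 - sqrt(1106)/41104 ≈ 11.801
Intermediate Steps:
Z(R, U) = 1/(2*R)
h(P) = 1/(2*P)
G(r, n) = sqrt(1/14 + r) (G(r, n) = sqrt((1/2)/7 + r) = sqrt((1/2)*(1/7) + r) = sqrt(1/14 + r))
32053/2716 + G(141, 55)/(-14680) = 32053/2716 + (sqrt(14 + 196*141)/14)/(-14680) = 32053*(1/2716) + (sqrt(14 + 27636)/14)*(-1/14680) = 4579/388 + (sqrt(27650)/14)*(-1/14680) = 4579/388 + ((5*sqrt(1106))/14)*(-1/14680) = 4579/388 + (5*sqrt(1106)/14)*(-1/14680) = 4579/388 - sqrt(1106)/41104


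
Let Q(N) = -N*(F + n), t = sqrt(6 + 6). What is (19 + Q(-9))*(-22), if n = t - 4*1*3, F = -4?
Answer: 2750 - 396*sqrt(3) ≈ 2064.1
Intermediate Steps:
t = 2*sqrt(3) (t = sqrt(12) = 2*sqrt(3) ≈ 3.4641)
n = -12 + 2*sqrt(3) (n = 2*sqrt(3) - 4*1*3 = 2*sqrt(3) - 4*3 = 2*sqrt(3) - 1*12 = 2*sqrt(3) - 12 = -12 + 2*sqrt(3) ≈ -8.5359)
Q(N) = -N*(-16 + 2*sqrt(3)) (Q(N) = -N*(-4 + (-12 + 2*sqrt(3))) = -N*(-16 + 2*sqrt(3)))
(19 + Q(-9))*(-22) = (19 + 2*(-9)*(8 - sqrt(3)))*(-22) = (19 + (-144 + 18*sqrt(3)))*(-22) = (-125 + 18*sqrt(3))*(-22) = 2750 - 396*sqrt(3)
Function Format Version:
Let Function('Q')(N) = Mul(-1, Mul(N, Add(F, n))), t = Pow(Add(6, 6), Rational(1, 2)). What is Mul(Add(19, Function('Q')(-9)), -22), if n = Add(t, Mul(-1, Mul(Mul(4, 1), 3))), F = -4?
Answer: Add(2750, Mul(-396, Pow(3, Rational(1, 2)))) ≈ 2064.1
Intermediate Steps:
t = Mul(2, Pow(3, Rational(1, 2))) (t = Pow(12, Rational(1, 2)) = Mul(2, Pow(3, Rational(1, 2))) ≈ 3.4641)
n = Add(-12, Mul(2, Pow(3, Rational(1, 2)))) (n = Add(Mul(2, Pow(3, Rational(1, 2))), Mul(-1, Mul(Mul(4, 1), 3))) = Add(Mul(2, Pow(3, Rational(1, 2))), Mul(-1, Mul(4, 3))) = Add(Mul(2, Pow(3, Rational(1, 2))), Mul(-1, 12)) = Add(Mul(2, Pow(3, Rational(1, 2))), -12) = Add(-12, Mul(2, Pow(3, Rational(1, 2)))) ≈ -8.5359)
Function('Q')(N) = Mul(-1, N, Add(-16, Mul(2, Pow(3, Rational(1, 2))))) (Function('Q')(N) = Mul(-1, Mul(N, Add(-4, Add(-12, Mul(2, Pow(3, Rational(1, 2))))))) = Mul(-1, Mul(N, Add(-16, Mul(2, Pow(3, Rational(1, 2)))))) = Mul(-1, N, Add(-16, Mul(2, Pow(3, Rational(1, 2))))))
Mul(Add(19, Function('Q')(-9)), -22) = Mul(Add(19, Mul(2, -9, Add(8, Mul(-1, Pow(3, Rational(1, 2)))))), -22) = Mul(Add(19, Add(-144, Mul(18, Pow(3, Rational(1, 2))))), -22) = Mul(Add(-125, Mul(18, Pow(3, Rational(1, 2)))), -22) = Add(2750, Mul(-396, Pow(3, Rational(1, 2))))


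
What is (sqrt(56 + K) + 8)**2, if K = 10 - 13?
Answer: (8 + sqrt(53))**2 ≈ 233.48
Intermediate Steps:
K = -3
(sqrt(56 + K) + 8)**2 = (sqrt(56 - 3) + 8)**2 = (sqrt(53) + 8)**2 = (8 + sqrt(53))**2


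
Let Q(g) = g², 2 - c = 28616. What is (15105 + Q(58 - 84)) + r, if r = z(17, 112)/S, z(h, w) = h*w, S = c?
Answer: 225777815/14307 ≈ 15781.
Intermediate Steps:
c = -28614 (c = 2 - 1*28616 = 2 - 28616 = -28614)
S = -28614
r = -952/14307 (r = (17*112)/(-28614) = 1904*(-1/28614) = -952/14307 ≈ -0.066541)
(15105 + Q(58 - 84)) + r = (15105 + (58 - 84)²) - 952/14307 = (15105 + (-26)²) - 952/14307 = (15105 + 676) - 952/14307 = 15781 - 952/14307 = 225777815/14307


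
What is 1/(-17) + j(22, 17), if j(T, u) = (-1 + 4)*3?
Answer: 152/17 ≈ 8.9412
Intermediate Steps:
j(T, u) = 9 (j(T, u) = 3*3 = 9)
1/(-17) + j(22, 17) = 1/(-17) + 9 = -1/17 + 9 = 152/17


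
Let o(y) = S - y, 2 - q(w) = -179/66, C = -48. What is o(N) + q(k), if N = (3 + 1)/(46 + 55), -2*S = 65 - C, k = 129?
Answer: -172741/3333 ≈ -51.827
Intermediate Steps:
S = -113/2 (S = -(65 - 1*(-48))/2 = -(65 + 48)/2 = -½*113 = -113/2 ≈ -56.500)
N = 4/101 ≈ 0.039604
q(w) = 311/66 (q(w) = 2 - (-179)/66 = 2 - 1*(-179/66) = 2 + 179/66 = 311/66)
o(y) = -113/2 - y
o(N) + q(k) = (-113/2 - 1*4/101) + 311/66 = (-113/2 - 4/101) + 311/66 = -11421/202 + 311/66 = -172741/3333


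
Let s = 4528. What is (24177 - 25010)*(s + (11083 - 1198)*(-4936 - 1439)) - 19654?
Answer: 52489265397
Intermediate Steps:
(24177 - 25010)*(s + (11083 - 1198)*(-4936 - 1439)) - 19654 = (24177 - 25010)*(4528 + (11083 - 1198)*(-4936 - 1439)) - 19654 = -833*(4528 + 9885*(-6375)) - 19654 = -833*(4528 - 63016875) - 19654 = -833*(-63012347) - 19654 = 52489285051 - 19654 = 52489265397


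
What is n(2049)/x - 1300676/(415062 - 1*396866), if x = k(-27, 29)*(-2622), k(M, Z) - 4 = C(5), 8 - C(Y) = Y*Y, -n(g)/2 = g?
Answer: -1850392056/25842869 ≈ -71.602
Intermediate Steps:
n(g) = -2*g
C(Y) = 8 - Y² (C(Y) = 8 - Y*Y = 8 - Y²)
k(M, Z) = -13 (k(M, Z) = 4 + (8 - 1*5²) = 4 + (8 - 1*25) = 4 + (8 - 25) = 4 - 17 = -13)
x = 34086 (x = -13*(-2622) = 34086)
n(2049)/x - 1300676/(415062 - 1*396866) = -2*2049/34086 - 1300676/(415062 - 1*396866) = -4098*1/34086 - 1300676/(415062 - 396866) = -683/5681 - 1300676/18196 = -683/5681 - 1300676*1/18196 = -683/5681 - 325169/4549 = -1850392056/25842869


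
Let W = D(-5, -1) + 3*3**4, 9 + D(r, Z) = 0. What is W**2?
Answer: 54756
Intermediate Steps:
D(r, Z) = -9 (D(r, Z) = -9 + 0 = -9)
W = 234 (W = -9 + 3*3**4 = -9 + 3*81 = -9 + 243 = 234)
W**2 = 234**2 = 54756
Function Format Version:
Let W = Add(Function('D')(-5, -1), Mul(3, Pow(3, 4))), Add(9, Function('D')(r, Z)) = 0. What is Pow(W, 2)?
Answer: 54756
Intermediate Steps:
Function('D')(r, Z) = -9 (Function('D')(r, Z) = Add(-9, 0) = -9)
W = 234 (W = Add(-9, Mul(3, Pow(3, 4))) = Add(-9, Mul(3, 81)) = Add(-9, 243) = 234)
Pow(W, 2) = Pow(234, 2) = 54756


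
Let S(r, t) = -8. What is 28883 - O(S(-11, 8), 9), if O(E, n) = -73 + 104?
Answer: 28852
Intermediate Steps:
O(E, n) = 31
28883 - O(S(-11, 8), 9) = 28883 - 1*31 = 28883 - 31 = 28852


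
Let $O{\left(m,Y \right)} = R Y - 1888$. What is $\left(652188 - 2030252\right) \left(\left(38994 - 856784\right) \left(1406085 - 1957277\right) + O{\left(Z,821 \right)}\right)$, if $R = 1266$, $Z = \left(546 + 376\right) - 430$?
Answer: $-621176601561247392$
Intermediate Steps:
$Z = 492$ ($Z = 922 - 430 = 492$)
$O{\left(m,Y \right)} = -1888 + 1266 Y$ ($O{\left(m,Y \right)} = 1266 Y - 1888 = -1888 + 1266 Y$)
$\left(652188 - 2030252\right) \left(\left(38994 - 856784\right) \left(1406085 - 1957277\right) + O{\left(Z,821 \right)}\right) = \left(652188 - 2030252\right) \left(\left(38994 - 856784\right) \left(1406085 - 1957277\right) + \left(-1888 + 1266 \cdot 821\right)\right) = - 1378064 \left(\left(-817790\right) \left(-551192\right) + \left(-1888 + 1039386\right)\right) = - 1378064 \left(450759305680 + 1037498\right) = \left(-1378064\right) 450760343178 = -621176601561247392$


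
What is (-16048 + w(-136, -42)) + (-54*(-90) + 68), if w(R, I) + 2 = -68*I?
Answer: -8266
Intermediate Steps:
w(R, I) = -2 - 68*I
(-16048 + w(-136, -42)) + (-54*(-90) + 68) = (-16048 + (-2 - 68*(-42))) + (-54*(-90) + 68) = (-16048 + (-2 + 2856)) + (4860 + 68) = (-16048 + 2854) + 4928 = -13194 + 4928 = -8266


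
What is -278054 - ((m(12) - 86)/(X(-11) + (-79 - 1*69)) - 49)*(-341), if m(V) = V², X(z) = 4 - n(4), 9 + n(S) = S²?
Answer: -44528991/151 ≈ -2.9489e+5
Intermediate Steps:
n(S) = -9 + S²
X(z) = -3 (X(z) = 4 - (-9 + 4²) = 4 - (-9 + 16) = 4 - 1*7 = 4 - 7 = -3)
-278054 - ((m(12) - 86)/(X(-11) + (-79 - 1*69)) - 49)*(-341) = -278054 - ((12² - 86)/(-3 + (-79 - 1*69)) - 49)*(-341) = -278054 - ((144 - 86)/(-3 + (-79 - 69)) - 49)*(-341) = -278054 - (58/(-3 - 148) - 49)*(-341) = -278054 - (58/(-151) - 49)*(-341) = -278054 - (58*(-1/151) - 49)*(-341) = -278054 - (-58/151 - 49)*(-341) = -278054 - (-7457)*(-341)/151 = -278054 - 1*2542837/151 = -278054 - 2542837/151 = -44528991/151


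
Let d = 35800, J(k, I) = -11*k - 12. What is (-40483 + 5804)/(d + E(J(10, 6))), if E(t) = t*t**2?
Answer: 34679/1780048 ≈ 0.019482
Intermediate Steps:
J(k, I) = -12 - 11*k
E(t) = t**3
(-40483 + 5804)/(d + E(J(10, 6))) = (-40483 + 5804)/(35800 + (-12 - 11*10)**3) = -34679/(35800 + (-12 - 110)**3) = -34679/(35800 + (-122)**3) = -34679/(35800 - 1815848) = -34679/(-1780048) = -34679*(-1/1780048) = 34679/1780048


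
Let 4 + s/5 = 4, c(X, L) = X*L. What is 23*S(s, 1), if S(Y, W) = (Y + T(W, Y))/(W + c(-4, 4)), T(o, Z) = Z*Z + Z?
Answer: 0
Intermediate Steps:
c(X, L) = L*X
T(o, Z) = Z + Z² (T(o, Z) = Z² + Z = Z + Z²)
s = 0 (s = -20 + 5*4 = -20 + 20 = 0)
S(Y, W) = (Y + Y*(1 + Y))/(-16 + W) (S(Y, W) = (Y + Y*(1 + Y))/(W + 4*(-4)) = (Y + Y*(1 + Y))/(W - 16) = (Y + Y*(1 + Y))/(-16 + W))
23*S(s, 1) = 23*(0*(2 + 0)/(-16 + 1)) = 23*(0*2/(-15)) = 23*(0*(-1/15)*2) = 23*0 = 0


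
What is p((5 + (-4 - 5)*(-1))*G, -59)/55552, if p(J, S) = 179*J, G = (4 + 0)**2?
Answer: 179/248 ≈ 0.72177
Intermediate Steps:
G = 16 (G = 4**2 = 16)
p((5 + (-4 - 5)*(-1))*G, -59)/55552 = (179*((5 + (-4 - 5)*(-1))*16))/55552 = (179*((5 - 9*(-1))*16))*(1/55552) = (179*((5 + 9)*16))*(1/55552) = (179*(14*16))*(1/55552) = (179*224)*(1/55552) = 40096*(1/55552) = 179/248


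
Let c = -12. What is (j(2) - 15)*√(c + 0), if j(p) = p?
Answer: -26*I*√3 ≈ -45.033*I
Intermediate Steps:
(j(2) - 15)*√(c + 0) = (2 - 15)*√(-12 + 0) = -26*I*√3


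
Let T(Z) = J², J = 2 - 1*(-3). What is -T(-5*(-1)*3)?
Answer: -25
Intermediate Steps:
J = 5 (J = 2 + 3 = 5)
T(Z) = 25 (T(Z) = 5² = 25)
-T(-5*(-1)*3) = -1*25 = -25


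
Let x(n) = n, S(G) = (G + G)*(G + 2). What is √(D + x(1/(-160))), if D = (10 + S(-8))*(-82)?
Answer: I*√13907210/40 ≈ 93.231*I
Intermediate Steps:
S(G) = 2*G*(2 + G) (S(G) = (2*G)*(2 + G) = 2*G*(2 + G))
D = -8692 (D = (10 + 2*(-8)*(2 - 8))*(-82) = (10 + 2*(-8)*(-6))*(-82) = (10 + 96)*(-82) = 106*(-82) = -8692)
√(D + x(1/(-160))) = √(-8692 + 1/(-160)) = √(-8692 - 1/160) = √(-1390721/160) = I*√13907210/40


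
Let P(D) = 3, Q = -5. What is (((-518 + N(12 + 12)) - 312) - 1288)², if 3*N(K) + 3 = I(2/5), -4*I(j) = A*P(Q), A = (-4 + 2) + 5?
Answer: 71893441/16 ≈ 4.4933e+6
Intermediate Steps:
A = 3 (A = -2 + 5 = 3)
I(j) = -9/4 (I(j) = -3*3/4 = -¼*9 = -9/4)
N(K) = -7/4 (N(K) = -1 + (⅓)*(-9/4) = -1 - ¾ = -7/4)
(((-518 + N(12 + 12)) - 312) - 1288)² = (((-518 - 7/4) - 312) - 1288)² = ((-2079/4 - 312) - 1288)² = (-3327/4 - 1288)² = (-8479/4)² = 71893441/16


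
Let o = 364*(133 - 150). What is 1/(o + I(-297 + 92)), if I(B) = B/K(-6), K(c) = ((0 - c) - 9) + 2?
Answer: -1/5983 ≈ -0.00016714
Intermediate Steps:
K(c) = -7 - c (K(c) = (-c - 9) + 2 = (-9 - c) + 2 = -7 - c)
I(B) = -B (I(B) = B/(-7 - 1*(-6)) = B/(-7 + 6) = B/(-1) = B*(-1) = -B)
o = -6188 (o = 364*(-17) = -6188)
1/(o + I(-297 + 92)) = 1/(-6188 - (-297 + 92)) = 1/(-6188 - 1*(-205)) = 1/(-6188 + 205) = 1/(-5983) = -1/5983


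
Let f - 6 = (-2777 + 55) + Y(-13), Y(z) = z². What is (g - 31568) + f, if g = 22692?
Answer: -11423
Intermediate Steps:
f = -2547 (f = 6 + ((-2777 + 55) + (-13)²) = 6 + (-2722 + 169) = 6 - 2553 = -2547)
(g - 31568) + f = (22692 - 31568) - 2547 = -8876 - 2547 = -11423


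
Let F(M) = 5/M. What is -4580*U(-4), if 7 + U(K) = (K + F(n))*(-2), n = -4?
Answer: -16030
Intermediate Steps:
U(K) = -9/2 - 2*K (U(K) = -7 + (K + 5/(-4))*(-2) = -7 + (K + 5*(-1/4))*(-2) = -7 + (K - 5/4)*(-2) = -7 + (-5/4 + K)*(-2) = -7 + (5/2 - 2*K) = -9/2 - 2*K)
-4580*U(-4) = -4580*(-9/2 - 2*(-4)) = -4580*(-9/2 + 8) = -4580*7/2 = -16030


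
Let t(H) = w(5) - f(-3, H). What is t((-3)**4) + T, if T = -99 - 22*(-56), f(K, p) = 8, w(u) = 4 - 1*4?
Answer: 1125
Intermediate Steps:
w(u) = 0 (w(u) = 4 - 4 = 0)
t(H) = -8 (t(H) = 0 - 1*8 = 0 - 8 = -8)
T = 1133 (T = -99 + 1232 = 1133)
t((-3)**4) + T = -8 + 1133 = 1125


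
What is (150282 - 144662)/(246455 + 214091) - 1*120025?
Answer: -27638514015/230273 ≈ -1.2003e+5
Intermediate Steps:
(150282 - 144662)/(246455 + 214091) - 1*120025 = 5620/460546 - 120025 = 5620*(1/460546) - 120025 = 2810/230273 - 120025 = -27638514015/230273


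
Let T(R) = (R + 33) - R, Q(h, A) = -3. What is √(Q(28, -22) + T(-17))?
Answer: √30 ≈ 5.4772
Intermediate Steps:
T(R) = 33 (T(R) = (33 + R) - R = 33)
√(Q(28, -22) + T(-17)) = √(-3 + 33) = √30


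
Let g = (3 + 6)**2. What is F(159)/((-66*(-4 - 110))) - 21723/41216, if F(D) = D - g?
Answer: -13352417/25842432 ≈ -0.51669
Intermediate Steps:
g = 81 (g = 9**2 = 81)
F(D) = -81 + D (F(D) = D - 1*81 = D - 81 = -81 + D)
F(159)/((-66*(-4 - 110))) - 21723/41216 = (-81 + 159)/((-66*(-4 - 110))) - 21723/41216 = 78/((-66*(-114))) - 21723*1/41216 = 78/7524 - 21723/41216 = 78*(1/7524) - 21723/41216 = 13/1254 - 21723/41216 = -13352417/25842432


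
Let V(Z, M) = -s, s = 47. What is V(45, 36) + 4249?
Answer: 4202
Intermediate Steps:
V(Z, M) = -47 (V(Z, M) = -1*47 = -47)
V(45, 36) + 4249 = -47 + 4249 = 4202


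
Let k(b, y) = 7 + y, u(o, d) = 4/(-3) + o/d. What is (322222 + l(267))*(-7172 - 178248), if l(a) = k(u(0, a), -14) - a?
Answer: -59695598160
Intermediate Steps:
u(o, d) = -4/3 + o/d (u(o, d) = 4*(-1/3) + o/d = -4/3 + o/d)
l(a) = -7 - a (l(a) = (7 - 14) - a = -7 - a)
(322222 + l(267))*(-7172 - 178248) = (322222 + (-7 - 1*267))*(-7172 - 178248) = (322222 + (-7 - 267))*(-185420) = (322222 - 274)*(-185420) = 321948*(-185420) = -59695598160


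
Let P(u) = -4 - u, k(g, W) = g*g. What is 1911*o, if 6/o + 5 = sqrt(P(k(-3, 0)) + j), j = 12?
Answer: -2205 - 441*I ≈ -2205.0 - 441.0*I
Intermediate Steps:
k(g, W) = g**2
o = 3*(-5 - I)/13 (o = 6/(-5 + sqrt((-4 - 1*(-3)**2) + 12)) = 6/(-5 + sqrt((-4 - 1*9) + 12)) = 6/(-5 + sqrt((-4 - 9) + 12)) = 6/(-5 + sqrt(-13 + 12)) = 6/(-5 + sqrt(-1)) = 6/(-5 + I) = 6*((-5 - I)/26) = 3*(-5 - I)/13 ≈ -1.1538 - 0.23077*I)
1911*o = 1911*(-15/13 - 3*I/13) = -2205 - 441*I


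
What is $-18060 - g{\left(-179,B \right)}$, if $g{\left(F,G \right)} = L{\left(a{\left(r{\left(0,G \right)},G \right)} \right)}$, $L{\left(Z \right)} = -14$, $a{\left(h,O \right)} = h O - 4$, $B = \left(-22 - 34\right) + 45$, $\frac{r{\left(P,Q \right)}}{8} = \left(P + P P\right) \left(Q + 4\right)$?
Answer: $-18046$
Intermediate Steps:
$r{\left(P,Q \right)} = 8 \left(4 + Q\right) \left(P + P^{2}\right)$ ($r{\left(P,Q \right)} = 8 \left(P + P P\right) \left(Q + 4\right) = 8 \left(P + P^{2}\right) \left(4 + Q\right) = 8 \left(4 + Q\right) \left(P + P^{2}\right)$)
$B = -11$ ($B = -56 + 45 = -11$)
$a{\left(h,O \right)} = -4 + O h$ ($a{\left(h,O \right)} = O h - 4 = -4 + O h$)
$g{\left(F,G \right)} = -14$
$-18060 - g{\left(-179,B \right)} = -18060 - -14 = -18060 + 14 = -18046$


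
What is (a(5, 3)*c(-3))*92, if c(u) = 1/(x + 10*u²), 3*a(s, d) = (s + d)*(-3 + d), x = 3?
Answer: 0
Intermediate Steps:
a(s, d) = (-3 + d)*(d + s)/3 (a(s, d) = ((s + d)*(-3 + d))/3 = ((d + s)*(-3 + d))/3 = ((-3 + d)*(d + s))/3 = (-3 + d)*(d + s)/3)
c(u) = 1/(3 + 10*u²)
(a(5, 3)*c(-3))*92 = ((-1*3 - 1*5 + (⅓)*3² + (⅓)*3*5)/(3 + 10*(-3)²))*92 = ((-3 - 5 + (⅓)*9 + 5)/(3 + 10*9))*92 = ((-3 - 5 + 3 + 5)/(3 + 90))*92 = (0/93)*92 = (0*(1/93))*92 = 0*92 = 0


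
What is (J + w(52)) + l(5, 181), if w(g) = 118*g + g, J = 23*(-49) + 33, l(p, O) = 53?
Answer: 5147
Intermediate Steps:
J = -1094 (J = -1127 + 33 = -1094)
w(g) = 119*g
(J + w(52)) + l(5, 181) = (-1094 + 119*52) + 53 = (-1094 + 6188) + 53 = 5094 + 53 = 5147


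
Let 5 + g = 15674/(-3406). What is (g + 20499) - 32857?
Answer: -21062026/1703 ≈ -12368.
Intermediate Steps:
g = -16352/1703 (g = -5 + 15674/(-3406) = -5 + 15674*(-1/3406) = -5 - 7837/1703 = -16352/1703 ≈ -9.6019)
(g + 20499) - 32857 = (-16352/1703 + 20499) - 32857 = 34893445/1703 - 32857 = -21062026/1703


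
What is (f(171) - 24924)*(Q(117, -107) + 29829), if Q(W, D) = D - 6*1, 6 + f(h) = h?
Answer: -735738444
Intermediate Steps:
f(h) = -6 + h
Q(W, D) = -6 + D (Q(W, D) = D - 6 = -6 + D)
(f(171) - 24924)*(Q(117, -107) + 29829) = ((-6 + 171) - 24924)*((-6 - 107) + 29829) = (165 - 24924)*(-113 + 29829) = -24759*29716 = -735738444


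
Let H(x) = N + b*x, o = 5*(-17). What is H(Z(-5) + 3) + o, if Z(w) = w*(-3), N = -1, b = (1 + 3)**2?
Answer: 202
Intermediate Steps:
b = 16 (b = 4**2 = 16)
Z(w) = -3*w
o = -85
H(x) = -1 + 16*x
H(Z(-5) + 3) + o = (-1 + 16*(-3*(-5) + 3)) - 85 = (-1 + 16*(15 + 3)) - 85 = (-1 + 16*18) - 85 = (-1 + 288) - 85 = 287 - 85 = 202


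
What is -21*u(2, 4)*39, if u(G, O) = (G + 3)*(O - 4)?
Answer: 0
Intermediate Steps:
u(G, O) = (-4 + O)*(3 + G) (u(G, O) = (3 + G)*(-4 + O) = (-4 + O)*(3 + G))
-21*u(2, 4)*39 = -21*(-12 - 4*2 + 3*4 + 2*4)*39 = -21*(-12 - 8 + 12 + 8)*39 = -21*0*39 = 0*39 = 0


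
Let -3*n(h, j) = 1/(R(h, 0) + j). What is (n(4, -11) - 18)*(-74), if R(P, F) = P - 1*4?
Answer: 43882/33 ≈ 1329.8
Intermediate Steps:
R(P, F) = -4 + P (R(P, F) = P - 4 = -4 + P)
n(h, j) = -1/(3*(-4 + h + j)) (n(h, j) = -1/(3*((-4 + h) + j)) = -1/(3*(-4 + h + j)))
(n(4, -11) - 18)*(-74) = (-1/(-12 + 3*4 + 3*(-11)) - 18)*(-74) = (-1/(-12 + 12 - 33) - 18)*(-74) = (-1/(-33) - 18)*(-74) = (-1*(-1/33) - 18)*(-74) = (1/33 - 18)*(-74) = -593/33*(-74) = 43882/33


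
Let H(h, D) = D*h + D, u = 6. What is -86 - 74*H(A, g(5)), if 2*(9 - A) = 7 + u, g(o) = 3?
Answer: -863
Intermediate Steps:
A = 5/2 (A = 9 - (7 + 6)/2 = 9 - ½*13 = 9 - 13/2 = 5/2 ≈ 2.5000)
H(h, D) = D + D*h
-86 - 74*H(A, g(5)) = -86 - 222*(1 + 5/2) = -86 - 222*7/2 = -86 - 74*21/2 = -86 - 777 = -863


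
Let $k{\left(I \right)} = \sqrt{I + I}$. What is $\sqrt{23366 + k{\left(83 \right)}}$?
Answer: $\sqrt{23366 + \sqrt{166}} \approx 152.9$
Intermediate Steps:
$k{\left(I \right)} = \sqrt{2} \sqrt{I}$ ($k{\left(I \right)} = \sqrt{2 I} = \sqrt{2} \sqrt{I}$)
$\sqrt{23366 + k{\left(83 \right)}} = \sqrt{23366 + \sqrt{2} \sqrt{83}} = \sqrt{23366 + \sqrt{166}}$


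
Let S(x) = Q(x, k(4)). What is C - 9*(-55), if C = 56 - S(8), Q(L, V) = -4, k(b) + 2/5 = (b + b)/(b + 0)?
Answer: 555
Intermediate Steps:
k(b) = 8/5 (k(b) = -2/5 + (b + b)/(b + 0) = -2/5 + (2*b)/b = -2/5 + 2 = 8/5)
S(x) = -4
C = 60 (C = 56 - 1*(-4) = 56 + 4 = 60)
C - 9*(-55) = 60 - 9*(-55) = 60 + 495 = 555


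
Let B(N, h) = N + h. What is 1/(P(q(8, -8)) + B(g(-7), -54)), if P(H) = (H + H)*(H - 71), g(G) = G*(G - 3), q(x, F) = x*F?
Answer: 1/17296 ≈ 5.7817e-5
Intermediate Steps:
q(x, F) = F*x
g(G) = G*(-3 + G)
P(H) = 2*H*(-71 + H) (P(H) = (2*H)*(-71 + H) = 2*H*(-71 + H))
1/(P(q(8, -8)) + B(g(-7), -54)) = 1/(2*(-8*8)*(-71 - 8*8) + (-7*(-3 - 7) - 54)) = 1/(2*(-64)*(-71 - 64) + (-7*(-10) - 54)) = 1/(2*(-64)*(-135) + (70 - 54)) = 1/(17280 + 16) = 1/17296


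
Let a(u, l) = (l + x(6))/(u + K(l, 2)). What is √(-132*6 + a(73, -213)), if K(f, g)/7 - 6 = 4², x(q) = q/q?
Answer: 2*I*√10214773/227 ≈ 28.159*I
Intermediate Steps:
x(q) = 1
K(f, g) = 154 (K(f, g) = 42 + 7*4² = 42 + 7*16 = 42 + 112 = 154)
a(u, l) = (1 + l)/(154 + u) (a(u, l) = (l + 1)/(u + 154) = (1 + l)/(154 + u))
√(-132*6 + a(73, -213)) = √(-132*6 + (1 - 213)/(154 + 73)) = √(-792 - 212/227) = √(-179996/227) = 2*I*√10214773/227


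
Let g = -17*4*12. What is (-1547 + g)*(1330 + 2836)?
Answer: -9844258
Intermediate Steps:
g = -816 (g = -68*12 = -816)
(-1547 + g)*(1330 + 2836) = (-1547 - 816)*(1330 + 2836) = -2363*4166 = -9844258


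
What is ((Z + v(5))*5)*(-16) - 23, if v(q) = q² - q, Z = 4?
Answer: -1943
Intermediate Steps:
((Z + v(5))*5)*(-16) - 23 = ((4 + 5*(-1 + 5))*5)*(-16) - 23 = ((4 + 5*4)*5)*(-16) - 23 = ((4 + 20)*5)*(-16) - 23 = (24*5)*(-16) - 23 = 120*(-16) - 23 = -1920 - 23 = -1943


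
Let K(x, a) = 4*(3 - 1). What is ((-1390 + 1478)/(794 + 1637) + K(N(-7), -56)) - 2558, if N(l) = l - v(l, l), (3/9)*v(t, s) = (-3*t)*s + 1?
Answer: -563542/221 ≈ -2550.0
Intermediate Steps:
v(t, s) = 3 - 9*s*t (v(t, s) = 3*((-3*t)*s + 1) = 3*(-3*s*t + 1) = 3*(1 - 3*s*t) = 3 - 9*s*t)
N(l) = -3 + l + 9*l² (N(l) = l - (3 - 9*l*l) = l - (3 - 9*l²) = l + (-3 + 9*l²) = -3 + l + 9*l²)
K(x, a) = 8 (K(x, a) = 4*2 = 8)
((-1390 + 1478)/(794 + 1637) + K(N(-7), -56)) - 2558 = ((-1390 + 1478)/(794 + 1637) + 8) - 2558 = (88/2431 + 8) - 2558 = (88*(1/2431) + 8) - 2558 = (8/221 + 8) - 2558 = 1776/221 - 2558 = -563542/221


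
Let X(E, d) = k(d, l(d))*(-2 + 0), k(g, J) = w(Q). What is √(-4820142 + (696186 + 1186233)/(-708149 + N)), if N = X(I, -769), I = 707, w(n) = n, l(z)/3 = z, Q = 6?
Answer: I*√2417263994179214241/708161 ≈ 2195.5*I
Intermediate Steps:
l(z) = 3*z
k(g, J) = 6
X(E, d) = -12 (X(E, d) = 6*(-2 + 0) = 6*(-2) = -12)
N = -12
√(-4820142 + (696186 + 1186233)/(-708149 + N)) = √(-4820142 + (696186 + 1186233)/(-708149 - 12)) = √(-4820142 + 1882419/(-708161)) = √(-4820142 + 1882419*(-1/708161)) = √(-4820142 - 1882419/708161) = √(-3413438461281/708161) = I*√2417263994179214241/708161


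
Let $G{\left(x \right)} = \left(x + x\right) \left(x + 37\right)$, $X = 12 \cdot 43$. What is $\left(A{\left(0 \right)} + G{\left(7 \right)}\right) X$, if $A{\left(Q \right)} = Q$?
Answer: $317856$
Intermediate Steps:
$X = 516$
$G{\left(x \right)} = 2 x \left(37 + x\right)$
$\left(A{\left(0 \right)} + G{\left(7 \right)}\right) X = \left(0 + 2 \cdot 7 \left(37 + 7\right)\right) 516 = \left(0 + 2 \cdot 7 \cdot 44\right) 516 = \left(0 + 616\right) 516 = 616 \cdot 516 = 317856$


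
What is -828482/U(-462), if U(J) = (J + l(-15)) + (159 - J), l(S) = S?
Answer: -414241/72 ≈ -5753.3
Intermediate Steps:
U(J) = 144 (U(J) = (J - 15) + (159 - J) = (-15 + J) + (159 - J) = 144)
-828482/U(-462) = -828482/144 = -828482*1/144 = -414241/72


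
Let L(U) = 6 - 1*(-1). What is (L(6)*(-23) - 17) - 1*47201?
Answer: -47379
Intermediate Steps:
L(U) = 7 (L(U) = 6 + 1 = 7)
(L(6)*(-23) - 17) - 1*47201 = (7*(-23) - 17) - 1*47201 = (-161 - 17) - 47201 = -178 - 47201 = -47379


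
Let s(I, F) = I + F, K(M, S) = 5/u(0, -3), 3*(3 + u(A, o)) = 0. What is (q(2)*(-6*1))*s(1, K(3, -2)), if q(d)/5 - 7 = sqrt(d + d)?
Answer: 180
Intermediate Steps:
u(A, o) = -3 (u(A, o) = -3 + (1/3)*0 = -3 + 0 = -3)
K(M, S) = -5/3 (K(M, S) = 5/(-3) = 5*(-1/3) = -5/3)
s(I, F) = F + I
q(d) = 35 + 5*sqrt(2)*sqrt(d) (q(d) = 35 + 5*sqrt(d + d) = 35 + 5*sqrt(2*d) = 35 + 5*(sqrt(2)*sqrt(d)) = 35 + 5*sqrt(2)*sqrt(d))
(q(2)*(-6*1))*s(1, K(3, -2)) = ((35 + 5*sqrt(2)*sqrt(2))*(-6*1))*(-5/3 + 1) = ((35 + 10)*(-6))*(-2/3) = (45*(-6))*(-2/3) = -270*(-2/3) = 180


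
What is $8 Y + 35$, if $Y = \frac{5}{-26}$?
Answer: $\frac{435}{13} \approx 33.462$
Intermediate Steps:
$Y = - \frac{5}{26}$ ($Y = 5 \left(- \frac{1}{26}\right) = - \frac{5}{26} \approx -0.19231$)
$8 Y + 35 = 8 \left(- \frac{5}{26}\right) + 35 = - \frac{20}{13} + 35 = \frac{435}{13}$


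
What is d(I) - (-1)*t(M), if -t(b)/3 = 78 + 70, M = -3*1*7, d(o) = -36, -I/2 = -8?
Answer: -480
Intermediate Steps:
I = 16 (I = -2*(-8) = 16)
M = -21 (M = -3*7 = -21)
t(b) = -444 (t(b) = -3*(78 + 70) = -3*148 = -444)
d(I) - (-1)*t(M) = -36 - (-1)*(-444) = -36 - 1*444 = -36 - 444 = -480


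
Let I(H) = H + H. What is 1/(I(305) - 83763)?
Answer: -1/83153 ≈ -1.2026e-5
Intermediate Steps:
I(H) = 2*H
1/(I(305) - 83763) = 1/(2*305 - 83763) = 1/(610 - 83763) = 1/(-83153) = -1/83153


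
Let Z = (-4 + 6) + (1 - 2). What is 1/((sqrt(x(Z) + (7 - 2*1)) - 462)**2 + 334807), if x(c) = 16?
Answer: 34267/18786516043 + 231*sqrt(21)/75146064172 ≈ 1.8381e-6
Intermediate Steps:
Z = 1 (Z = 2 - 1 = 1)
1/((sqrt(x(Z) + (7 - 2*1)) - 462)**2 + 334807) = 1/((sqrt(16 + (7 - 2*1)) - 462)**2 + 334807) = 1/((sqrt(16 + (7 - 2)) - 462)**2 + 334807) = 1/((sqrt(16 + 5) - 462)**2 + 334807) = 1/((sqrt(21) - 462)**2 + 334807) = 1/((-462 + sqrt(21))**2 + 334807) = 1/(334807 + (-462 + sqrt(21))**2)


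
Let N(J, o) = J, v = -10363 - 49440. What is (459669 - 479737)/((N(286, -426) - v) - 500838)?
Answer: 20068/440749 ≈ 0.045532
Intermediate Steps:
v = -59803
(459669 - 479737)/((N(286, -426) - v) - 500838) = (459669 - 479737)/((286 - 1*(-59803)) - 500838) = -20068/((286 + 59803) - 500838) = -20068/(60089 - 500838) = -20068/(-440749) = -20068*(-1/440749) = 20068/440749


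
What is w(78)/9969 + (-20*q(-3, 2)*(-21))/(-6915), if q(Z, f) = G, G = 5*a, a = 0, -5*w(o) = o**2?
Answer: -2028/16615 ≈ -0.12206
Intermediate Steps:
w(o) = -o**2/5
G = 0 (G = 5*0 = 0)
q(Z, f) = 0
w(78)/9969 + (-20*q(-3, 2)*(-21))/(-6915) = -1/5*78**2/9969 + (-20*0*(-21))/(-6915) = -1/5*6084*(1/9969) + (0*(-21))*(-1/6915) = -6084/5*1/9969 + 0*(-1/6915) = -2028/16615 + 0 = -2028/16615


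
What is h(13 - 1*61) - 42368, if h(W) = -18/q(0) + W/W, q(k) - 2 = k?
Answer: -42376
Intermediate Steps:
q(k) = 2 + k
h(W) = -8 (h(W) = -18/(2 + 0) + W/W = -18/2 + 1 = -18*1/2 + 1 = -9 + 1 = -8)
h(13 - 1*61) - 42368 = -8 - 42368 = -42376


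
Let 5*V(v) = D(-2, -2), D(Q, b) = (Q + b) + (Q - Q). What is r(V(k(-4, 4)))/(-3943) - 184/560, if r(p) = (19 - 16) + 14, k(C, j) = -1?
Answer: -91879/276010 ≈ -0.33288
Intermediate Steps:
D(Q, b) = Q + b (D(Q, b) = (Q + b) + 0 = Q + b)
V(v) = -⅘ (V(v) = (-2 - 2)/5 = (⅕)*(-4) = -⅘)
r(p) = 17 (r(p) = 3 + 14 = 17)
r(V(k(-4, 4)))/(-3943) - 184/560 = 17/(-3943) - 184/560 = 17*(-1/3943) - 184*1/560 = -17/3943 - 23/70 = -91879/276010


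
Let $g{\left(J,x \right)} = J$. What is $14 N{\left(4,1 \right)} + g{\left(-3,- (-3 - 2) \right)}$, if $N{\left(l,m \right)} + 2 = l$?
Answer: $25$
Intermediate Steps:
$N{\left(l,m \right)} = -2 + l$
$14 N{\left(4,1 \right)} + g{\left(-3,- (-3 - 2) \right)} = 14 \left(-2 + 4\right) - 3 = 14 \cdot 2 - 3 = 28 - 3 = 25$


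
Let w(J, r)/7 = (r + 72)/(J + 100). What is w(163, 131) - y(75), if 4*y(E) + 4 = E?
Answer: -12989/1052 ≈ -12.347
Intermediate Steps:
y(E) = -1 + E/4
w(J, r) = 7*(72 + r)/(100 + J) (w(J, r) = 7*((r + 72)/(J + 100)) = 7*((72 + r)/(100 + J)) = 7*(72 + r)/(100 + J))
w(163, 131) - y(75) = 7*(72 + 131)/(100 + 163) - (-1 + (¼)*75) = 7*203/263 - (-1 + 75/4) = 7*(1/263)*203 - 1*71/4 = 1421/263 - 71/4 = -12989/1052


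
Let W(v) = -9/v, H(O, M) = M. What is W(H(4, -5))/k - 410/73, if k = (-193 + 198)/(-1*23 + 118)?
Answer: 10433/365 ≈ 28.584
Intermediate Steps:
k = 1/19 (k = 5/(-23 + 118) = 5/95 = 5*(1/95) = 1/19 ≈ 0.052632)
W(H(4, -5))/k - 410/73 = (-9/(-5))/(1/19) - 410/73 = -9*(-⅕)*19 - 410*1/73 = (9/5)*19 - 410/73 = 171/5 - 410/73 = 10433/365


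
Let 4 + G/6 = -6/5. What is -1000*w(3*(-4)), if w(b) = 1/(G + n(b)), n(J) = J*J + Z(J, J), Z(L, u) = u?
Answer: -625/63 ≈ -9.9206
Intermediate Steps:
G = -156/5 (G = -24 + 6*(-6/5) = -24 - 36/5 = -156/5 ≈ -31.200)
n(J) = J + J² (n(J) = J*J + J = J² + J = J + J²)
w(b) = 1/(-156/5 + b*(1 + b))
-1000*w(3*(-4)) = -5000/(-156 + 5*(3*(-4)) + 5*(3*(-4))²) = -5000/(-156 + 5*(-12) + 5*(-12)²) = -5000/(-156 - 60 + 5*144) = -5000/(-156 - 60 + 720) = -5000/504 = -1000*5/504 = -625/63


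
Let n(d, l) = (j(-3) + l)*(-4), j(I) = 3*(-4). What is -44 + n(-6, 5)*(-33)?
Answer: -968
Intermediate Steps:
j(I) = -12
n(d, l) = 48 - 4*l (n(d, l) = (-12 + l)*(-4) = 48 - 4*l)
-44 + n(-6, 5)*(-33) = -44 + (48 - 4*5)*(-33) = -44 + (48 - 20)*(-33) = -44 + 28*(-33) = -44 - 924 = -968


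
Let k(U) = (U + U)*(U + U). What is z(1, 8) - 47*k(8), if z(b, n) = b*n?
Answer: -12024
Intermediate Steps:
k(U) = 4*U**2 (k(U) = (2*U)*(2*U) = 4*U**2)
z(1, 8) - 47*k(8) = 1*8 - 188*8**2 = 8 - 188*64 = 8 - 47*256 = 8 - 12032 = -12024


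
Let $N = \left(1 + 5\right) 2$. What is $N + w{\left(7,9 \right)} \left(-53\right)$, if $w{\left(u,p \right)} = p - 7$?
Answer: $-94$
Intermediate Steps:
$w{\left(u,p \right)} = -7 + p$
$N = 12$ ($N = 6 \cdot 2 = 12$)
$N + w{\left(7,9 \right)} \left(-53\right) = 12 + \left(-7 + 9\right) \left(-53\right) = 12 + 2 \left(-53\right) = 12 - 106 = -94$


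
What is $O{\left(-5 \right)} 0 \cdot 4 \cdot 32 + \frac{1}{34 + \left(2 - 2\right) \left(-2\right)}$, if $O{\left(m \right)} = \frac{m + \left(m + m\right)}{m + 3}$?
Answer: $\frac{1}{34} \approx 0.029412$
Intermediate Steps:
$O{\left(m \right)} = \frac{3 m}{3 + m}$ ($O{\left(m \right)} = \frac{m + 2 m}{3 + m} = \frac{3 m}{3 + m}$)
$O{\left(-5 \right)} 0 \cdot 4 \cdot 32 + \frac{1}{34 + \left(2 - 2\right) \left(-2\right)} = 3 \left(-5\right) \frac{1}{3 - 5} \cdot 0 \cdot 4 \cdot 32 + \frac{1}{34 + \left(2 - 2\right) \left(-2\right)} = 3 \left(-5\right) \frac{1}{-2} \cdot 0 \cdot 4 \cdot 32 + \frac{1}{34 + 0 \left(-2\right)} = 3 \left(-5\right) \left(- \frac{1}{2}\right) 0 \cdot 4 \cdot 32 + \frac{1}{34 + 0} = \frac{15}{2} \cdot 0 \cdot 4 \cdot 32 + \frac{1}{34} = 0 \cdot 4 \cdot 32 + \frac{1}{34} = 0 \cdot 32 + \frac{1}{34} = 0 + \frac{1}{34} = \frac{1}{34}$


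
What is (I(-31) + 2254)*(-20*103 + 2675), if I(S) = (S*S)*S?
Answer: -16935255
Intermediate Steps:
I(S) = S³ (I(S) = S²*S = S³)
(I(-31) + 2254)*(-20*103 + 2675) = ((-31)³ + 2254)*(-20*103 + 2675) = (-29791 + 2254)*(-2060 + 2675) = -27537*615 = -16935255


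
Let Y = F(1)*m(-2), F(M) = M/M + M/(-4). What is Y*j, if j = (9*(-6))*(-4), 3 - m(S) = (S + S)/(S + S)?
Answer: 324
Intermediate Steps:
m(S) = 2 (m(S) = 3 - (S + S)/(S + S) = 3 - 2*S/(2*S) = 3 - 2*S*1/(2*S) = 3 - 1*1 = 3 - 1 = 2)
j = 216 (j = -54*(-4) = 216)
F(M) = 1 - M/4 (F(M) = 1 + M*(-1/4) = 1 - M/4)
Y = 3/2 (Y = (1 - 1/4*1)*2 = (1 - 1/4)*2 = (3/4)*2 = 3/2 ≈ 1.5000)
Y*j = (3/2)*216 = 324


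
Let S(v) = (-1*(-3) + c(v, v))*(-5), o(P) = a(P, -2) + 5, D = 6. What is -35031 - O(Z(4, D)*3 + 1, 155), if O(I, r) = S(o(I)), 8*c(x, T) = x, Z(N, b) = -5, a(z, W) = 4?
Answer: -280083/8 ≈ -35010.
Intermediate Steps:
c(x, T) = x/8
o(P) = 9 (o(P) = 4 + 5 = 9)
S(v) = -15 - 5*v/8 (S(v) = (-1*(-3) + v/8)*(-5) = (3 + v/8)*(-5) = -15 - 5*v/8)
O(I, r) = -165/8 (O(I, r) = -15 - 5/8*9 = -15 - 45/8 = -165/8)
-35031 - O(Z(4, D)*3 + 1, 155) = -35031 - 1*(-165/8) = -35031 + 165/8 = -280083/8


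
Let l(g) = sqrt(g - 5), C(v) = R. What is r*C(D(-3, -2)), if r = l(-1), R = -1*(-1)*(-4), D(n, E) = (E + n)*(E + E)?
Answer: -4*I*sqrt(6) ≈ -9.798*I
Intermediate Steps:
D(n, E) = 2*E*(E + n) (D(n, E) = (E + n)*(2*E) = 2*E*(E + n))
R = -4 (R = 1*(-4) = -4)
C(v) = -4
l(g) = sqrt(-5 + g)
r = I*sqrt(6) (r = sqrt(-5 - 1) = sqrt(-6) = I*sqrt(6) ≈ 2.4495*I)
r*C(D(-3, -2)) = (I*sqrt(6))*(-4) = -4*I*sqrt(6)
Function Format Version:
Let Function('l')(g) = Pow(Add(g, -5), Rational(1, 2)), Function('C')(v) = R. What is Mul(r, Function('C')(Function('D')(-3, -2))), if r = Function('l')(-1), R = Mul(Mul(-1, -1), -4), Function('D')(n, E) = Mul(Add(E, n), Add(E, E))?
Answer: Mul(-4, I, Pow(6, Rational(1, 2))) ≈ Mul(-9.7980, I)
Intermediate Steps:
Function('D')(n, E) = Mul(2, E, Add(E, n)) (Function('D')(n, E) = Mul(Add(E, n), Mul(2, E)) = Mul(2, E, Add(E, n)))
R = -4 (R = Mul(1, -4) = -4)
Function('C')(v) = -4
Function('l')(g) = Pow(Add(-5, g), Rational(1, 2))
r = Mul(I, Pow(6, Rational(1, 2))) (r = Pow(Add(-5, -1), Rational(1, 2)) = Pow(-6, Rational(1, 2)) = Mul(I, Pow(6, Rational(1, 2))) ≈ Mul(2.4495, I))
Mul(r, Function('C')(Function('D')(-3, -2))) = Mul(Mul(I, Pow(6, Rational(1, 2))), -4) = Mul(-4, I, Pow(6, Rational(1, 2)))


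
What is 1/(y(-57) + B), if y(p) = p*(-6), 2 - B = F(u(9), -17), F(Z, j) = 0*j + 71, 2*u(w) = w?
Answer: 1/273 ≈ 0.0036630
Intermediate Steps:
u(w) = w/2
F(Z, j) = 71 (F(Z, j) = 0 + 71 = 71)
B = -69 (B = 2 - 1*71 = 2 - 71 = -69)
y(p) = -6*p
1/(y(-57) + B) = 1/(-6*(-57) - 69) = 1/(342 - 69) = 1/273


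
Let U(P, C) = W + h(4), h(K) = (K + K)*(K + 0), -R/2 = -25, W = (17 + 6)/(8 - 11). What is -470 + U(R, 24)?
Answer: -1337/3 ≈ -445.67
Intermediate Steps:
W = -23/3 (W = 23/(-3) = 23*(-⅓) = -23/3 ≈ -7.6667)
R = 50 (R = -2*(-25) = 50)
h(K) = 2*K² (h(K) = (2*K)*K = 2*K²)
U(P, C) = 73/3 (U(P, C) = -23/3 + 2*4² = -23/3 + 2*16 = -23/3 + 32 = 73/3)
-470 + U(R, 24) = -470 + 73/3 = -1337/3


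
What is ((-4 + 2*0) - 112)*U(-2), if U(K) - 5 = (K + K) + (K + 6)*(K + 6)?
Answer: -1972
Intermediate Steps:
U(K) = 5 + (6 + K)² + 2*K (U(K) = 5 + ((K + K) + (K + 6)*(K + 6)) = 5 + (2*K + (6 + K)*(6 + K)) = 5 + (2*K + (6 + K)²) = 5 + ((6 + K)² + 2*K) = 5 + (6 + K)² + 2*K)
((-4 + 2*0) - 112)*U(-2) = ((-4 + 2*0) - 112)*(41 + (-2)² + 14*(-2)) = ((-4 + 0) - 112)*(41 + 4 - 28) = (-4 - 112)*17 = -116*17 = -1972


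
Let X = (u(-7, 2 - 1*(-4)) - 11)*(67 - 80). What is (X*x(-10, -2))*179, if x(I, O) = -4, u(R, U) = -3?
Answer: -130312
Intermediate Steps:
X = 182 (X = (-3 - 11)*(67 - 80) = -14*(-13) = 182)
(X*x(-10, -2))*179 = (182*(-4))*179 = -728*179 = -130312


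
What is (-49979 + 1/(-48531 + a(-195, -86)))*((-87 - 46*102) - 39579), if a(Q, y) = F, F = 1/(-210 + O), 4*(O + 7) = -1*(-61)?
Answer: 86826508705424028/39164521 ≈ 2.2170e+9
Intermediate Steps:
O = 33/4 (O = -7 + (-1*(-61))/4 = -7 + (¼)*61 = -7 + 61/4 = 33/4 ≈ 8.2500)
F = -4/807 (F = 1/(-210 + 33/4) = 1/(-807/4) = -4/807 ≈ -0.0049566)
a(Q, y) = -4/807
(-49979 + 1/(-48531 + a(-195, -86)))*((-87 - 46*102) - 39579) = (-49979 + 1/(-48531 - 4/807))*((-87 - 46*102) - 39579) = (-49979 + 1/(-39164521/807))*((-87 - 4692) - 39579) = (-49979 - 807/39164521)*(-4779 - 39579) = -1957403595866/39164521*(-44358) = 86826508705424028/39164521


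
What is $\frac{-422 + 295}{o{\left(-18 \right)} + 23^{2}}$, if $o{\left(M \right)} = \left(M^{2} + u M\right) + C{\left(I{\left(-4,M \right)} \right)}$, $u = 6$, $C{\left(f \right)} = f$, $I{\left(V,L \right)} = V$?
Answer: $- \frac{127}{741} \approx -0.17139$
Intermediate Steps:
$o{\left(M \right)} = -4 + M^{2} + 6 M$ ($o{\left(M \right)} = \left(M^{2} + 6 M\right) - 4 = -4 + M^{2} + 6 M$)
$\frac{-422 + 295}{o{\left(-18 \right)} + 23^{2}} = \frac{-422 + 295}{\left(-4 + \left(-18\right)^{2} + 6 \left(-18\right)\right) + 23^{2}} = - \frac{127}{\left(-4 + 324 - 108\right) + 529} = - \frac{127}{212 + 529} = - \frac{127}{741}$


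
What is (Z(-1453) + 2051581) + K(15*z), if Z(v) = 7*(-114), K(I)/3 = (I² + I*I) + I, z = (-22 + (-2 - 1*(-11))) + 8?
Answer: 2084308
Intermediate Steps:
z = -5 (z = (-22 + (-2 + 11)) + 8 = (-22 + 9) + 8 = -13 + 8 = -5)
K(I) = 3*I + 6*I² (K(I) = 3*((I² + I*I) + I) = 3*((I² + I²) + I) = 3*(2*I² + I) = 3*(I + 2*I²) = 3*I + 6*I²)
Z(v) = -798
(Z(-1453) + 2051581) + K(15*z) = (-798 + 2051581) + 3*(15*(-5))*(1 + 2*(15*(-5))) = 2050783 + 3*(-75)*(1 + 2*(-75)) = 2050783 + 3*(-75)*(1 - 150) = 2050783 + 3*(-75)*(-149) = 2050783 + 33525 = 2084308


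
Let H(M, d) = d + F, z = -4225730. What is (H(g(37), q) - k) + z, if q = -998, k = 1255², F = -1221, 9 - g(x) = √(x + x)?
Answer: -5802974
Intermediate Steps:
g(x) = 9 - √2*√x (g(x) = 9 - √(x + x) = 9 - √(2*x) = 9 - √2*√x)
k = 1575025
H(M, d) = -1221 + d (H(M, d) = d - 1221 = -1221 + d)
(H(g(37), q) - k) + z = ((-1221 - 998) - 1*1575025) - 4225730 = (-2219 - 1575025) - 4225730 = -1577244 - 4225730 = -5802974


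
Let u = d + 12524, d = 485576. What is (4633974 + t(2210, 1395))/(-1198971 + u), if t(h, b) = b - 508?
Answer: -4634861/700871 ≈ -6.6130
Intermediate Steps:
u = 498100 (u = 485576 + 12524 = 498100)
t(h, b) = -508 + b
(4633974 + t(2210, 1395))/(-1198971 + u) = (4633974 + (-508 + 1395))/(-1198971 + 498100) = (4633974 + 887)/(-700871) = 4634861*(-1/700871) = -4634861/700871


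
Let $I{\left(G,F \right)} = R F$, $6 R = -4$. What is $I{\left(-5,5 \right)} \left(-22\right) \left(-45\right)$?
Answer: $-3300$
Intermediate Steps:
$R = - \frac{2}{3}$ ($R = \frac{1}{6} \left(-4\right) = - \frac{2}{3} \approx -0.66667$)
$I{\left(G,F \right)} = - \frac{2 F}{3}$
$I{\left(-5,5 \right)} \left(-22\right) \left(-45\right) = \left(- \frac{2}{3}\right) 5 \left(-22\right) \left(-45\right) = \left(- \frac{10}{3}\right) \left(-22\right) \left(-45\right) = \frac{220}{3} \left(-45\right) = -3300$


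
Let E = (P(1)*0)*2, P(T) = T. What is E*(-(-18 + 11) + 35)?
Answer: 0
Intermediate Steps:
E = 0 (E = (1*0)*2 = 0*2 = 0)
E*(-(-18 + 11) + 35) = 0*(-(-18 + 11) + 35) = 0*(-1*(-7) + 35) = 0*(7 + 35) = 0*42 = 0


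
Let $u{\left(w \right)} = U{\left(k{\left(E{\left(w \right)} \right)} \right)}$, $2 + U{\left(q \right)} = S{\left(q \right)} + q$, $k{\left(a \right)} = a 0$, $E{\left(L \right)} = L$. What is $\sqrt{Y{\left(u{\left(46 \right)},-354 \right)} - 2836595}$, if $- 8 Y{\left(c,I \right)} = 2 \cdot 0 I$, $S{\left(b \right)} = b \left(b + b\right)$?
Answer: $i \sqrt{2836595} \approx 1684.2 i$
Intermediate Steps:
$k{\left(a \right)} = 0$
$S{\left(b \right)} = 2 b^{2}$ ($S{\left(b \right)} = b 2 b = 2 b^{2}$)
$U{\left(q \right)} = -2 + q + 2 q^{2}$ ($U{\left(q \right)} = -2 + \left(2 q^{2} + q\right) = -2 + \left(q + 2 q^{2}\right) = -2 + q + 2 q^{2}$)
$u{\left(w \right)} = -2$ ($u{\left(w \right)} = -2 + 0 + 2 \cdot 0^{2} = -2 + 0 + 2 \cdot 0 = -2 + 0 + 0 = -2$)
$Y{\left(c,I \right)} = 0$ ($Y{\left(c,I \right)} = - \frac{2 \cdot 0 I}{8} = - \frac{0 I}{8} = \left(- \frac{1}{8}\right) 0 = 0$)
$\sqrt{Y{\left(u{\left(46 \right)},-354 \right)} - 2836595} = \sqrt{0 - 2836595} = \sqrt{-2836595} = i \sqrt{2836595}$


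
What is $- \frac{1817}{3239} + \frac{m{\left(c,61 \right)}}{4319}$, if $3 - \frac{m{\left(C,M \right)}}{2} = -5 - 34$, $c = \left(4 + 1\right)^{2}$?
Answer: $- \frac{13699}{25297} \approx -0.54153$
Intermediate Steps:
$c = 25$ ($c = 5^{2} = 25$)
$m{\left(C,M \right)} = 84$ ($m{\left(C,M \right)} = 6 - 2 \left(-5 - 34\right) = 6 - -78 = 6 + 78 = 84$)
$- \frac{1817}{3239} + \frac{m{\left(c,61 \right)}}{4319} = - \frac{1817}{3239} + \frac{84}{4319} = \left(-1817\right) \frac{1}{3239} + 84 \cdot \frac{1}{4319} = - \frac{23}{41} + \frac{12}{617} = - \frac{13699}{25297}$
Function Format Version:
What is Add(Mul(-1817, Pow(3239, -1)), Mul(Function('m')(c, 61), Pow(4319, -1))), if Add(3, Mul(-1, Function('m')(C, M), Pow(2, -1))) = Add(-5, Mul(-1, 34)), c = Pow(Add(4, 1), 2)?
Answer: Rational(-13699, 25297) ≈ -0.54153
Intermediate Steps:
c = 25 (c = Pow(5, 2) = 25)
Function('m')(C, M) = 84 (Function('m')(C, M) = Add(6, Mul(-2, Add(-5, Mul(-1, 34)))) = Add(6, Mul(-2, Add(-5, -34))) = Add(6, Mul(-2, -39)) = Add(6, 78) = 84)
Add(Mul(-1817, Pow(3239, -1)), Mul(Function('m')(c, 61), Pow(4319, -1))) = Add(Mul(-1817, Pow(3239, -1)), Mul(84, Pow(4319, -1))) = Add(Mul(-1817, Rational(1, 3239)), Mul(84, Rational(1, 4319))) = Add(Rational(-23, 41), Rational(12, 617)) = Rational(-13699, 25297)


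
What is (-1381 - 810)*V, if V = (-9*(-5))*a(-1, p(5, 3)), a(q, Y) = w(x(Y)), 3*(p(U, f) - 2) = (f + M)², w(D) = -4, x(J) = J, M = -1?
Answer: 394380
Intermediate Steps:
p(U, f) = 2 + (-1 + f)²/3 (p(U, f) = 2 + (f - 1)²/3 = 2 + (-1 + f)²/3)
a(q, Y) = -4
V = -180 (V = -9*(-5)*(-4) = 45*(-4) = -180)
(-1381 - 810)*V = (-1381 - 810)*(-180) = -2191*(-180) = 394380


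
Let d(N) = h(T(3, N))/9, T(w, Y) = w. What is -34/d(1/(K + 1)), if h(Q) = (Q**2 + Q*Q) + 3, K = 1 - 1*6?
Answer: -102/7 ≈ -14.571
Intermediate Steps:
K = -5 (K = 1 - 6 = -5)
h(Q) = 3 + 2*Q**2 (h(Q) = (Q**2 + Q**2) + 3 = 2*Q**2 + 3 = 3 + 2*Q**2)
d(N) = 7/3 (d(N) = (3 + 2*3**2)/9 = (3 + 2*9)*(1/9) = (3 + 18)*(1/9) = 21*(1/9) = 7/3)
-34/d(1/(K + 1)) = -34/(7/3) = (3/7)*(-34) = -102/7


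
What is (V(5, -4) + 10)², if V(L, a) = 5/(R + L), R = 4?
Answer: 9025/81 ≈ 111.42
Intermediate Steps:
V(L, a) = 5/(4 + L)
(V(5, -4) + 10)² = (5/(4 + 5) + 10)² = (5/9 + 10)² = (95/9)² = 9025/81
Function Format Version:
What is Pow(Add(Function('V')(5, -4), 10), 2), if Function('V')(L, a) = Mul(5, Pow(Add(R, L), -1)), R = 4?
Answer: Rational(9025, 81) ≈ 111.42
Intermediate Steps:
Function('V')(L, a) = Mul(5, Pow(Add(4, L), -1))
Pow(Add(Function('V')(5, -4), 10), 2) = Pow(Add(Mul(5, Pow(Add(4, 5), -1)), 10), 2) = Pow(Add(Mul(5, Pow(9, -1)), 10), 2) = Pow(Add(Mul(5, Rational(1, 9)), 10), 2) = Pow(Add(Rational(5, 9), 10), 2) = Pow(Rational(95, 9), 2) = Rational(9025, 81)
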